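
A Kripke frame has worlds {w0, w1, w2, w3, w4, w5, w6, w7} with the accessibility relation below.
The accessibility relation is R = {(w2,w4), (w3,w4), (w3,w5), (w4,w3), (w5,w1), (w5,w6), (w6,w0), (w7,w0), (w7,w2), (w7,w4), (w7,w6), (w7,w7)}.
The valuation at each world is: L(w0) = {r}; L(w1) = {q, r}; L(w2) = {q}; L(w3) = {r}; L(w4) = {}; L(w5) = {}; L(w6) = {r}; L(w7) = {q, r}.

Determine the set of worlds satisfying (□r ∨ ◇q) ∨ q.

w0, w1, w2, w4, w5, w6, w7

Recall that □ψ holds at a world iff ψ holds at every accessible world, and ◇ψ holds iff ψ holds at some accessible world.
Let φ = (□r ∨ ◇q) ∨ q. Evaluate φ at each world:
  w0 (successors ∅): φ is true.
  w1 (successors ∅): φ is true.
  w2 (successors {w4}): φ is true.
  w3 (successors {w4, w5}): φ is false.
  w4 (successors {w3}): φ is true.
  w5 (successors {w1, w6}): φ is true.
  w6 (successors {w0}): φ is true.
  w7 (successors {w0, w2, w4, w6, w7}): φ is true.
For instance, at w3:
  At w3: □r ∨ ◇q is false, q is false, so (□r ∨ ◇q) ∨ q is false.
    At w3: □r is false, ◇q is false, so □r ∨ ◇q is false.
      At w3: □r requires r at every successor {w4, w5}.
        r fails at w4, so □r is false at w3.
      At w3: ◇q requires q at some successor in {w4, w5}.
        At w4: q is false.
        At w5: q is false.
      So ◇q is false at w3.
Satisfying worlds: {w0, w1, w2, w4, w5, w6, w7}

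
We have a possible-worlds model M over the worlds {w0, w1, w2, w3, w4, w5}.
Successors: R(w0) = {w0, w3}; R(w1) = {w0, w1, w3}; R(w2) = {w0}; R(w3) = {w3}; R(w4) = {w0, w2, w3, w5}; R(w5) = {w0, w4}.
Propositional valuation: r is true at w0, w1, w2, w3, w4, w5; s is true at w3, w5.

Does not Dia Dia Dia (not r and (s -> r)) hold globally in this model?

Recall that Dia ψ holds at a world iff ψ holds at some accessible world.
Let φ = not Dia Dia Dia (not r and (s -> r)). Evaluate φ at each world:
  w0 (successors {w0, w3}): φ is true.
  w1 (successors {w0, w1, w3}): φ is true.
  w2 (successors {w0}): φ is true.
  w3 (successors {w3}): φ is true.
  w4 (successors {w0, w2, w3, w5}): φ is true.
  w5 (successors {w0, w4}): φ is true.
For instance, at w5:
  At w5: Dia Dia Dia (not r and (s -> r)) is false, so not Dia Dia Dia (not r and (s -> r)) is true.
    At w5: Dia Dia Dia (not r and (s -> r)) requires Dia Dia (not r and (s -> r)) at some successor in {w0, w4}.
      At w0: Dia Dia (not r and (s -> r)) is false.
      At w4: Dia Dia (not r and (s -> r)) is false.
    So Dia Dia Dia (not r and (s -> r)) is false at w5.

Yes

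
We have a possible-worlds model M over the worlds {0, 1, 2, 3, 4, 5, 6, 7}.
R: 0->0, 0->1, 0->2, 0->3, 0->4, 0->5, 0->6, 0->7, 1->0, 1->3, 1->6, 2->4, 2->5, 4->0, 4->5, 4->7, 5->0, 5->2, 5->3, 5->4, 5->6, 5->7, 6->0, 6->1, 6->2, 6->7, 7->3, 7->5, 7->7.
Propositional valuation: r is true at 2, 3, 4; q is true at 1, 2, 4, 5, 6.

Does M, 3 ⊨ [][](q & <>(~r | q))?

Yes

At 3: no accessible worlds, so [][](q & <>(~r | q)) holds vacuously.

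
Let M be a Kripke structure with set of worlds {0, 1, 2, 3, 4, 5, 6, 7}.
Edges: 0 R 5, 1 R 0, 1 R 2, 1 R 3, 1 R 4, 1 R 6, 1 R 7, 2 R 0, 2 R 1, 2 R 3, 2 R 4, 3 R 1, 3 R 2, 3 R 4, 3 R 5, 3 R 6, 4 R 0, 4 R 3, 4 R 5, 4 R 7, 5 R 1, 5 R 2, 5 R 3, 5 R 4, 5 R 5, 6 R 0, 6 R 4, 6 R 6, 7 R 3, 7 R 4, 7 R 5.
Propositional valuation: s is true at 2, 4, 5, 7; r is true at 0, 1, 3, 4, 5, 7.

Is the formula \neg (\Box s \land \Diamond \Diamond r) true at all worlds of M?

No

Let φ = \neg (\Box s \land \Diamond \Diamond r). Evaluate φ at each world:
  0 (successors {5}): φ is false.
  1 (successors {0, 2, 3, 4, 6, 7}): φ is true.
  2 (successors {0, 1, 3, 4}): φ is true.
  3 (successors {1, 2, 4, 5, 6}): φ is true.
  4 (successors {0, 3, 5, 7}): φ is true.
  5 (successors {1, 2, 3, 4, 5}): φ is true.
  6 (successors {0, 4, 6}): φ is true.
  7 (successors {3, 4, 5}): φ is true.
Detail at 0 (counterexample):
  At 0: \Box s \land \Diamond \Diamond r is true, so \neg (\Box s \land \Diamond \Diamond r) is false.
    At 0: \Box s is true, \Diamond \Diamond r is true, so \Box s \land \Diamond \Diamond r is true.
      At 0: \Box s requires s at every successor {5}.
        At 5: s is true.
      So \Box s is true at 0.
      At 0: \Diamond \Diamond r requires \Diamond r at some successor in {5}.
        \Diamond r holds at 5, so \Diamond \Diamond r is true at 0.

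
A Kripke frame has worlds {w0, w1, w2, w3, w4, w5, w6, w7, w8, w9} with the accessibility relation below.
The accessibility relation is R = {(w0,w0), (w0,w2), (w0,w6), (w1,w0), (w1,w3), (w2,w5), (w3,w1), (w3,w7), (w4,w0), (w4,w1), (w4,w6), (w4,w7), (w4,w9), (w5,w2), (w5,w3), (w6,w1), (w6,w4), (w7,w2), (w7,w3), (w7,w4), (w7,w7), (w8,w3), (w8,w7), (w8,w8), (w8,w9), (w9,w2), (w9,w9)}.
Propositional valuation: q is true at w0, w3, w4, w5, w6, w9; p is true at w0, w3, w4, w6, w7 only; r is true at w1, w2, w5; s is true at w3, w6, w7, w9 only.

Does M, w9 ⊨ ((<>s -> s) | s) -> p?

Recall that <>ψ holds at a world iff ψ holds at some accessible world.
At w9: (<>s -> s) | s is true, p is false, so ((<>s -> s) | s) -> p is false.
  At w9: <>s -> s is true, s is true, so (<>s -> s) | s is true.
    At w9: <>s is true, s is true, so <>s -> s is true.
      At w9: <>s requires s at some successor in {w2, w9}.
        s holds at w9, so <>s is true at w9.

No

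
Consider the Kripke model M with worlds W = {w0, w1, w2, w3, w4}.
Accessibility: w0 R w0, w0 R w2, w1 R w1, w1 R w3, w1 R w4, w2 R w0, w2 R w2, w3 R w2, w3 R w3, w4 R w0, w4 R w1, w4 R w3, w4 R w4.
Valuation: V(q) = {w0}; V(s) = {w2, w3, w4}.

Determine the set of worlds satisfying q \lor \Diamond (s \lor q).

Let φ = q \lor \Diamond (s \lor q). Evaluate φ at each world:
  w0 (successors {w0, w2}): φ is true.
  w1 (successors {w1, w3, w4}): φ is true.
  w2 (successors {w0, w2}): φ is true.
  w3 (successors {w2, w3}): φ is true.
  w4 (successors {w0, w1, w3, w4}): φ is true.
For instance, at w3:
  At w3: q is false, \Diamond (s \lor q) is true, so q \lor \Diamond (s \lor q) is true.
    At w3: \Diamond (s \lor q) requires s \lor q at some successor in {w2, w3}.
      s \lor q holds at w2, so \Diamond (s \lor q) is true at w3.
Satisfying worlds: {w0, w1, w2, w3, w4}

w0, w1, w2, w3, w4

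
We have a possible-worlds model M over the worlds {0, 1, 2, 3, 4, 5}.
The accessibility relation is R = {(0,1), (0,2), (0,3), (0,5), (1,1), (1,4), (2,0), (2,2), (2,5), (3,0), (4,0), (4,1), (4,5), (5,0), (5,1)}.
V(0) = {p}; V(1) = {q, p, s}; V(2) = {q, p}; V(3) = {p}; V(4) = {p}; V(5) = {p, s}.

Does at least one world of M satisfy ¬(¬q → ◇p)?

Let φ = ¬(¬q → ◇p). Evaluate φ at each world:
  0 (successors {1, 2, 3, 5}): φ is false.
  1 (successors {1, 4}): φ is false.
  2 (successors {0, 2, 5}): φ is false.
  3 (successors {0}): φ is false.
  4 (successors {0, 1, 5}): φ is false.
  5 (successors {0, 1}): φ is false.
For instance, at 5:
  At 5: ¬q → ◇p is true, so ¬(¬q → ◇p) is false.
    At 5: ¬q is true, ◇p is true, so ¬q → ◇p is true.
      At 5: ◇p requires p at some successor in {0, 1}.
        p holds at 0, so ◇p is true at 5.

No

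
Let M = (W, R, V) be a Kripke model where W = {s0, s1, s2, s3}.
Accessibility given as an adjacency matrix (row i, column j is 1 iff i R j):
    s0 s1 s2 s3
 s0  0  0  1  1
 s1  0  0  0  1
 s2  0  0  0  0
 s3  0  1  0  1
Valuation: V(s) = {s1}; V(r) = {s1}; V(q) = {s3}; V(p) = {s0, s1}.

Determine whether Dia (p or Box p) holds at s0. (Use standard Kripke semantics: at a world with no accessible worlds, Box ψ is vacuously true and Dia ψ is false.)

Yes

At s0: Dia (p or Box p) requires p or Box p at some successor in {s2, s3}.
  p or Box p holds at s2, so Dia (p or Box p) is true at s0.
    At s2: p is false, Box p is true, so p or Box p is true.
      At s2: no accessible worlds, so Box p holds vacuously.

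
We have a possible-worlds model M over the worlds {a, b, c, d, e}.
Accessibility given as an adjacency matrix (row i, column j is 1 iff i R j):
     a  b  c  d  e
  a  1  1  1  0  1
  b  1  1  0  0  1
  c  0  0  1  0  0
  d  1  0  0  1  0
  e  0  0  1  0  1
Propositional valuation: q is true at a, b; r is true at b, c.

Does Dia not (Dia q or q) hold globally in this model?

No

Recall that Dia ψ holds at a world iff ψ holds at some accessible world.
Let φ = Dia not (Dia q or q). Evaluate φ at each world:
  a (successors {a, b, c, e}): φ is true.
  b (successors {a, b, e}): φ is true.
  c (successors {c}): φ is true.
  d (successors {a, d}): φ is false.
  e (successors {c, e}): φ is true.
Detail at d (counterexample):
  At d: Dia not (Dia q or q) requires not (Dia q or q) at some successor in {a, d}.
    At a: not (Dia q or q) is false.
    At d: not (Dia q or q) is false.
  So Dia not (Dia q or q) is false at d.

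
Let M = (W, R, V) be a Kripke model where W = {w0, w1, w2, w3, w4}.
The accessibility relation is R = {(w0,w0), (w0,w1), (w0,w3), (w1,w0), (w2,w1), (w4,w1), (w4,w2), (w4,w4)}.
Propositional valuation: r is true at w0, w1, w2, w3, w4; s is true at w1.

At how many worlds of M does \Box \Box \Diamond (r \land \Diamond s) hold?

2

Let φ = \Box \Box \Diamond (r \land \Diamond s). Evaluate φ at each world:
  w0 (successors {w0, w1, w3}): φ is false.
  w1 (successors {w0}): φ is false.
  w2 (successors {w1}): φ is true.
  w3 (successors ∅): φ is true.
  w4 (successors {w1, w2, w4}): φ is false.
For instance, at w1:
  At w1: \Box \Box \Diamond (r \land \Diamond s) requires \Box \Diamond (r \land \Diamond s) at every successor {w0}.
    \Box \Diamond (r \land \Diamond s) fails at w0, so \Box \Box \Diamond (r \land \Diamond s) is false at w1.
      At w0: \Box \Diamond (r \land \Diamond s) requires \Diamond (r \land \Diamond s) at every successor {w0, w1, w3}.
        \Diamond (r \land \Diamond s) fails at w3, so \Box \Diamond (r \land \Diamond s) is false at w0.
Satisfying worlds: {w2, w3}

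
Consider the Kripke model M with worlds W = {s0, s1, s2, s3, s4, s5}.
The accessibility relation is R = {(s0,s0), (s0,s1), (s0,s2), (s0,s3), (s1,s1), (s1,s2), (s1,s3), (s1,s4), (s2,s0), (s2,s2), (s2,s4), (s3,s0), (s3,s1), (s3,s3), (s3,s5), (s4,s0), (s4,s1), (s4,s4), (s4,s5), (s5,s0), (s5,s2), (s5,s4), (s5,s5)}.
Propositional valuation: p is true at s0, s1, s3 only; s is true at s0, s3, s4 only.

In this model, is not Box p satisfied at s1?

At s1: Box p is false, so not Box p is true.
  At s1: Box p requires p at every successor {s1, s2, s3, s4}.
    p fails at s2, so Box p is false at s1.

Yes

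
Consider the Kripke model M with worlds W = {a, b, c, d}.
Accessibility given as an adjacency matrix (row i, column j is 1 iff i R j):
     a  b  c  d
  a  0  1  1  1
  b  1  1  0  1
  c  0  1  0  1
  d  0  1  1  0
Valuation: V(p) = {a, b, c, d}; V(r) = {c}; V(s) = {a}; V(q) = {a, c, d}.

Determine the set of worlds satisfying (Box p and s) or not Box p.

a

Let φ = (Box p and s) or not Box p. Evaluate φ at each world:
  a (successors {b, c, d}): φ is true.
  b (successors {a, b, d}): φ is false.
  c (successors {b, d}): φ is false.
  d (successors {b, c}): φ is false.
For instance, at b:
  At b: Box p and s is false, not Box p is false, so (Box p and s) or not Box p is false.
    At b: Box p is true, s is false, so Box p and s is false.
      At b: Box p requires p at every successor {a, b, d}.
        At a: p is true.
        At b: p is true.
        At d: p is true.
      So Box p is true at b.
    At b: Box p is true, so not Box p is false.
      At b: Box p requires p at every successor {a, b, d}.
        At a: p is true.
        At b: p is true.
        At d: p is true.
      So Box p is true at b.
Satisfying worlds: {a}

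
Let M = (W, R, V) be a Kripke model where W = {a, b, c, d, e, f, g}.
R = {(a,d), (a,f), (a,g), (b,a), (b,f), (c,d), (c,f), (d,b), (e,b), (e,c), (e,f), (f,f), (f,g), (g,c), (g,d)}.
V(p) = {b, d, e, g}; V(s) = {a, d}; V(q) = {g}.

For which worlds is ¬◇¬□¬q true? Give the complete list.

d, g

Let φ = ¬◇¬□¬q. Evaluate φ at each world:
  a (successors {d, f, g}): φ is false.
  b (successors {a, f}): φ is false.
  c (successors {d, f}): φ is false.
  d (successors {b}): φ is true.
  e (successors {b, c, f}): φ is false.
  f (successors {f, g}): φ is false.
  g (successors {c, d}): φ is true.
For instance, at f:
  At f: ◇¬□¬q is true, so ¬◇¬□¬q is false.
    At f: ◇¬□¬q requires ¬□¬q at some successor in {f, g}.
      ¬□¬q holds at f, so ◇¬□¬q is true at f.
Satisfying worlds: {d, g}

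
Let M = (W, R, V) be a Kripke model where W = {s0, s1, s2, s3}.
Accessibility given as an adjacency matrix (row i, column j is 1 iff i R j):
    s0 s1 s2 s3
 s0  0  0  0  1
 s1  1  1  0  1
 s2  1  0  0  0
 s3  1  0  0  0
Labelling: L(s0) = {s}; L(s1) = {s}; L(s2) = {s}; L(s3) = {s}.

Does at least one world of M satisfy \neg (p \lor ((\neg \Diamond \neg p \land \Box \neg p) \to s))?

Let φ = \neg (p \lor ((\neg \Diamond \neg p \land \Box \neg p) \to s)). Evaluate φ at each world:
  s0 (successors {s3}): φ is false.
  s1 (successors {s0, s1, s3}): φ is false.
  s2 (successors {s0}): φ is false.
  s3 (successors {s0}): φ is false.
For instance, at s2:
  At s2: p \lor ((\neg \Diamond \neg p \land \Box \neg p) \to s) is true, so \neg (p \lor ((\neg \Diamond \neg p \land \Box \neg p) \to s)) is false.
    At s2: p is false, (\neg \Diamond \neg p \land \Box \neg p) \to s is true, so p \lor ((\neg \Diamond \neg p \land \Box \neg p) \to s) is true.
      At s2: \neg \Diamond \neg p \land \Box \neg p is false, s is true, so (\neg \Diamond \neg p \land \Box \neg p) \to s is true.

No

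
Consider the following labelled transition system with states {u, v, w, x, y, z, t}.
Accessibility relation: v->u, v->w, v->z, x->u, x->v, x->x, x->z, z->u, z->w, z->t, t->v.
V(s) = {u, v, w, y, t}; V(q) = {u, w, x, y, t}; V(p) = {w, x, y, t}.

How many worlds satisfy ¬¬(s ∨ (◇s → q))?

6

Recall that ◇ψ holds at a world iff ψ holds at some accessible world.
Let φ = ¬¬(s ∨ (◇s → q)). Evaluate φ at each world:
  u (successors ∅): φ is true.
  v (successors {u, w, z}): φ is true.
  w (successors ∅): φ is true.
  x (successors {u, v, x, z}): φ is true.
  y (successors ∅): φ is true.
  z (successors {u, w, t}): φ is false.
  t (successors {v}): φ is true.
For instance, at v:
  At v: ¬(s ∨ (◇s → q)) is false, so ¬¬(s ∨ (◇s → q)) is true.
    At v: s ∨ (◇s → q) is true, so ¬(s ∨ (◇s → q)) is false.
      At v: s is true, ◇s → q is false, so s ∨ (◇s → q) is true.
Satisfying worlds: {u, v, w, x, y, t}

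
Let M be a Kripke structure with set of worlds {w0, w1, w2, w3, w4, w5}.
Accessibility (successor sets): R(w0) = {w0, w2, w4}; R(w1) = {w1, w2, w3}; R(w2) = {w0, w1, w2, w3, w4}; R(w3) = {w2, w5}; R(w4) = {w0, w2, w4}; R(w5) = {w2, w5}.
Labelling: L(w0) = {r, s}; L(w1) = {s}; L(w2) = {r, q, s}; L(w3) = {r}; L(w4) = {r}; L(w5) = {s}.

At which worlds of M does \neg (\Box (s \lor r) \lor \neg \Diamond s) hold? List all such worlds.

Recall that \Box ψ holds at a world iff ψ holds at every accessible world, and \Diamond ψ holds iff ψ holds at some accessible world.
Let φ = \neg (\Box (s \lor r) \lor \neg \Diamond s). Evaluate φ at each world:
  w0 (successors {w0, w2, w4}): φ is false.
  w1 (successors {w1, w2, w3}): φ is false.
  w2 (successors {w0, w1, w2, w3, w4}): φ is false.
  w3 (successors {w2, w5}): φ is false.
  w4 (successors {w0, w2, w4}): φ is false.
  w5 (successors {w2, w5}): φ is false.
For instance, at w5:
  At w5: \Box (s \lor r) \lor \neg \Diamond s is true, so \neg (\Box (s \lor r) \lor \neg \Diamond s) is false.
    At w5: \Box (s \lor r) is true, \neg \Diamond s is false, so \Box (s \lor r) \lor \neg \Diamond s is true.
      At w5: \Box (s \lor r) requires s \lor r at every successor {w2, w5}.
        At w2: s \lor r is true.
        At w5: s \lor r is true.
      So \Box (s \lor r) is true at w5.
      At w5: \Diamond s is true, so \neg \Diamond s is false.
Satisfying worlds: none.

none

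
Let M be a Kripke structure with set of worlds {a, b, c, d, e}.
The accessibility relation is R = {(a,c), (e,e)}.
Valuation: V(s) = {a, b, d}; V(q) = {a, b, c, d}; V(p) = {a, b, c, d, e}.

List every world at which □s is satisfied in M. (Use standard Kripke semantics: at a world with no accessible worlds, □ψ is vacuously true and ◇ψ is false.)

b, c, d

Let φ = □s. Evaluate φ at each world:
  a (successors {c}): φ is false.
  b (successors ∅): φ is true.
  c (successors ∅): φ is true.
  d (successors ∅): φ is true.
  e (successors {e}): φ is false.
For instance, at a:
  At a: □s requires s at every successor {c}.
    s fails at c, so □s is false at a.
Satisfying worlds: {b, c, d}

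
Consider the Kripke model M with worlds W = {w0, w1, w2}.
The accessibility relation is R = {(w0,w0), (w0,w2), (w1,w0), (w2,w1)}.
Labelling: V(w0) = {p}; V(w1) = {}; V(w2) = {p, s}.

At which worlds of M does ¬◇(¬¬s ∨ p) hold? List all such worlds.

w2

Let φ = ¬◇(¬¬s ∨ p). Evaluate φ at each world:
  w0 (successors {w0, w2}): φ is false.
  w1 (successors {w0}): φ is false.
  w2 (successors {w1}): φ is true.
For instance, at w1:
  At w1: ◇(¬¬s ∨ p) is true, so ¬◇(¬¬s ∨ p) is false.
    At w1: ◇(¬¬s ∨ p) requires ¬¬s ∨ p at some successor in {w0}.
      ¬¬s ∨ p holds at w0, so ◇(¬¬s ∨ p) is true at w1.
Satisfying worlds: {w2}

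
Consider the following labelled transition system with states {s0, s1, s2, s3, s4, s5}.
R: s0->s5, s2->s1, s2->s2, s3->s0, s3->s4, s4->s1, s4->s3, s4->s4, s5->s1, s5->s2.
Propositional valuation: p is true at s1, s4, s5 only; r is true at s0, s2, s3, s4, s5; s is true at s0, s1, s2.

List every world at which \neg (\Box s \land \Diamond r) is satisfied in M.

s0, s1, s3, s4

Let φ = \neg (\Box s \land \Diamond r). Evaluate φ at each world:
  s0 (successors {s5}): φ is true.
  s1 (successors ∅): φ is true.
  s2 (successors {s1, s2}): φ is false.
  s3 (successors {s0, s4}): φ is true.
  s4 (successors {s1, s3, s4}): φ is true.
  s5 (successors {s1, s2}): φ is false.
For instance, at s2:
  At s2: \Box s \land \Diamond r is true, so \neg (\Box s \land \Diamond r) is false.
    At s2: \Box s is true, \Diamond r is true, so \Box s \land \Diamond r is true.
      At s2: \Box s requires s at every successor {s1, s2}.
        At s1: s is true.
        At s2: s is true.
      So \Box s is true at s2.
      At s2: \Diamond r requires r at some successor in {s1, s2}.
        r holds at s2, so \Diamond r is true at s2.
Satisfying worlds: {s0, s1, s3, s4}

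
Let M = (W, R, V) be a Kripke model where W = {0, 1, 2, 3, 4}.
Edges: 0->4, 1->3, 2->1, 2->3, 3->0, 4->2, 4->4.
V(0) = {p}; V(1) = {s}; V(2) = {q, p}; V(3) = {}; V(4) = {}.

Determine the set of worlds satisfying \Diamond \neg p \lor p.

0, 1, 2, 4

Let φ = \Diamond \neg p \lor p. Evaluate φ at each world:
  0 (successors {4}): φ is true.
  1 (successors {3}): φ is true.
  2 (successors {1, 3}): φ is true.
  3 (successors {0}): φ is false.
  4 (successors {2, 4}): φ is true.
For instance, at 2:
  At 2: \Diamond \neg p is true, p is true, so \Diamond \neg p \lor p is true.
    At 2: \Diamond \neg p requires \neg p at some successor in {1, 3}.
      \neg p holds at 1, so \Diamond \neg p is true at 2.
Satisfying worlds: {0, 1, 2, 4}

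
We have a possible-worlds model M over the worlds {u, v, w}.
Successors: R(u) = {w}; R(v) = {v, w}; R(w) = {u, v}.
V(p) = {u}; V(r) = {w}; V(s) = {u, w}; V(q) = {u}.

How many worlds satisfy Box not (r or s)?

0

Recall that Box ψ holds at a world iff ψ holds at every accessible world, and Dia ψ holds iff ψ holds at some accessible world.
Let φ = Box not (r or s). Evaluate φ at each world:
  u (successors {w}): φ is false.
  v (successors {v, w}): φ is false.
  w (successors {u, v}): φ is false.
For instance, at v:
  At v: Box not (r or s) requires not (r or s) at every successor {v, w}.
    not (r or s) fails at w, so Box not (r or s) is false at v.
Satisfying worlds: none.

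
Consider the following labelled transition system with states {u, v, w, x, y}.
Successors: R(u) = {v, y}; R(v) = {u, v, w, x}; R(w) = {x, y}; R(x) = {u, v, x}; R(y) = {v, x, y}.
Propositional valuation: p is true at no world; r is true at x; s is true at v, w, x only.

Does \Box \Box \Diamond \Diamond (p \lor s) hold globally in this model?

Yes

Let φ = \Box \Box \Diamond \Diamond (p \lor s). Evaluate φ at each world:
  u (successors {v, y}): φ is true.
  v (successors {u, v, w, x}): φ is true.
  w (successors {x, y}): φ is true.
  x (successors {u, v, x}): φ is true.
  y (successors {v, x, y}): φ is true.
For instance, at w:
  At w: \Box \Box \Diamond \Diamond (p \lor s) requires \Box \Diamond \Diamond (p \lor s) at every successor {x, y}.
      At x: \Box \Diamond \Diamond (p \lor s) requires \Diamond \Diamond (p \lor s) at every successor {u, v, x}.
        At u: \Diamond \Diamond (p \lor s) is true.
        At v: \Diamond \Diamond (p \lor s) is true.
        At x: \Diamond \Diamond (p \lor s) is true.
      So \Box \Diamond \Diamond (p \lor s) is true at x.
      At y: \Box \Diamond \Diamond (p \lor s) requires \Diamond \Diamond (p \lor s) at every successor {v, x, y}.
        At v: \Diamond \Diamond (p \lor s) is true.
        At x: \Diamond \Diamond (p \lor s) is true.
        At y: \Diamond \Diamond (p \lor s) is true.
      So \Box \Diamond \Diamond (p \lor s) is true at y.
  So \Box \Box \Diamond \Diamond (p \lor s) is true at w.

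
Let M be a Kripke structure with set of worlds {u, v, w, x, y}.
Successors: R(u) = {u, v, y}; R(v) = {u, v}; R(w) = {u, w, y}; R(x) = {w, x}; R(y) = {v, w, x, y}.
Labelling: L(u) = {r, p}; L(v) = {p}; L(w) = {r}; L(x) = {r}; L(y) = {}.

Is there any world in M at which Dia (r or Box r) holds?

Recall that Box ψ holds at a world iff ψ holds at every accessible world, and Dia ψ holds iff ψ holds at some accessible world.
Let φ = Dia (r or Box r). Evaluate φ at each world:
  u (successors {u, v, y}): φ is true.
  v (successors {u, v}): φ is true.
  w (successors {u, w, y}): φ is true.
  x (successors {w, x}): φ is true.
  y (successors {v, w, x, y}): φ is true.
Detail at u (witness):
  At u: Dia (r or Box r) requires r or Box r at some successor in {u, v, y}.
    r or Box r holds at u, so Dia (r or Box r) is true at u.
      At u: r is true, Box r is false, so r or Box r is true.

Yes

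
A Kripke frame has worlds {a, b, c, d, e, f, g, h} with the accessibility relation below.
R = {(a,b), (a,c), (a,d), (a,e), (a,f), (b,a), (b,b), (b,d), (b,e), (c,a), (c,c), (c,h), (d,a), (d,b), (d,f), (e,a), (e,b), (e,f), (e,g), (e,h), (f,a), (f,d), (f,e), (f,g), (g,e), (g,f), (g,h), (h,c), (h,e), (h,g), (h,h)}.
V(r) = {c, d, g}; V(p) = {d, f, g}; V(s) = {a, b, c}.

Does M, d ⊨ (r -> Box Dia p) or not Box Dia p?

Yes

At d: r -> Box Dia p is true, not Box Dia p is false, so (r -> Box Dia p) or not Box Dia p is true.
  At d: r is true, Box Dia p is true, so r -> Box Dia p is true.
    At d: Box Dia p requires Dia p at every successor {a, b, f}.
      At a: Dia p is true.
      At b: Dia p is true.
      At f: Dia p is true.
    So Box Dia p is true at d.
  At d: Box Dia p is true, so not Box Dia p is false.
    At d: Box Dia p requires Dia p at every successor {a, b, f}.
      At a: Dia p is true.
      At b: Dia p is true.
      At f: Dia p is true.
    So Box Dia p is true at d.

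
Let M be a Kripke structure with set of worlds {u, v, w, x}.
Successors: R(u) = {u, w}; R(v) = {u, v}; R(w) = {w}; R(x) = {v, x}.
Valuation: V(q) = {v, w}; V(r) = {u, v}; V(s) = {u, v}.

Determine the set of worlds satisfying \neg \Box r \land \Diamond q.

u, w, x

Let φ = \neg \Box r \land \Diamond q. Evaluate φ at each world:
  u (successors {u, w}): φ is true.
  v (successors {u, v}): φ is false.
  w (successors {w}): φ is true.
  x (successors {v, x}): φ is true.
For instance, at v:
  At v: \neg \Box r is false, \Diamond q is true, so \neg \Box r \land \Diamond q is false.
    At v: \Box r is true, so \neg \Box r is false.
      At v: \Box r requires r at every successor {u, v}.
        At u: r is true.
        At v: r is true.
      So \Box r is true at v.
    At v: \Diamond q requires q at some successor in {u, v}.
      q holds at v, so \Diamond q is true at v.
Satisfying worlds: {u, w, x}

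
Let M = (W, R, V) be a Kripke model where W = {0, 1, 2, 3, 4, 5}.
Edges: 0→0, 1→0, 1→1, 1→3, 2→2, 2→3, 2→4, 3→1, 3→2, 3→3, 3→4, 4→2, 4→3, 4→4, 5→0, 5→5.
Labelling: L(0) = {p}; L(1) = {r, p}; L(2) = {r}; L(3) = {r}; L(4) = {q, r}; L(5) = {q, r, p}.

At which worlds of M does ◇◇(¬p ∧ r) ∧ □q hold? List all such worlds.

none

Let φ = ◇◇(¬p ∧ r) ∧ □q. Evaluate φ at each world:
  0 (successors {0}): φ is false.
  1 (successors {0, 1, 3}): φ is false.
  2 (successors {2, 3, 4}): φ is false.
  3 (successors {1, 2, 3, 4}): φ is false.
  4 (successors {2, 3, 4}): φ is false.
  5 (successors {0, 5}): φ is false.
For instance, at 1:
  At 1: ◇◇(¬p ∧ r) is true, □q is false, so ◇◇(¬p ∧ r) ∧ □q is false.
    At 1: ◇◇(¬p ∧ r) requires ◇(¬p ∧ r) at some successor in {0, 1, 3}.
      ◇(¬p ∧ r) holds at 1, so ◇◇(¬p ∧ r) is true at 1.
    At 1: □q requires q at every successor {0, 1, 3}.
      q fails at 0, so □q is false at 1.
Satisfying worlds: none.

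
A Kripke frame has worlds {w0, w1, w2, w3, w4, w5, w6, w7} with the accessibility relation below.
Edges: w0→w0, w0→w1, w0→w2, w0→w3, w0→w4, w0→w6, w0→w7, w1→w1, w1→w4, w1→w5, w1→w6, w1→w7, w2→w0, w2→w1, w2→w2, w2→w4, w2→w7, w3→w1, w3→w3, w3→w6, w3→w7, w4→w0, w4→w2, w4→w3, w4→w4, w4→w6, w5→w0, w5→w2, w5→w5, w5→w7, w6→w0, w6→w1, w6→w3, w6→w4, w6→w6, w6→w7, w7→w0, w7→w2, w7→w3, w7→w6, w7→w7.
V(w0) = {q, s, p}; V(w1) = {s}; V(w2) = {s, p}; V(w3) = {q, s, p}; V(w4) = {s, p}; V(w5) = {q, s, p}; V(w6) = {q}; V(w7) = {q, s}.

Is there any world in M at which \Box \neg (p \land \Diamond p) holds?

No

Let φ = \Box \neg (p \land \Diamond p). Evaluate φ at each world:
  w0 (successors {w0, w1, w2, w3, w4, w6, w7}): φ is false.
  w1 (successors {w1, w4, w5, w6, w7}): φ is false.
  w2 (successors {w0, w1, w2, w4, w7}): φ is false.
  w3 (successors {w1, w3, w6, w7}): φ is false.
  w4 (successors {w0, w2, w3, w4, w6}): φ is false.
  w5 (successors {w0, w2, w5, w7}): φ is false.
  w6 (successors {w0, w1, w3, w4, w6, w7}): φ is false.
  w7 (successors {w0, w2, w3, w6, w7}): φ is false.
For instance, at w7:
  At w7: \Box \neg (p \land \Diamond p) requires \neg (p \land \Diamond p) at every successor {w0, w2, w3, w6, w7}.
    \neg (p \land \Diamond p) fails at w0, so \Box \neg (p \land \Diamond p) is false at w7.
      At w0: p \land \Diamond p is true, so \neg (p \land \Diamond p) is false.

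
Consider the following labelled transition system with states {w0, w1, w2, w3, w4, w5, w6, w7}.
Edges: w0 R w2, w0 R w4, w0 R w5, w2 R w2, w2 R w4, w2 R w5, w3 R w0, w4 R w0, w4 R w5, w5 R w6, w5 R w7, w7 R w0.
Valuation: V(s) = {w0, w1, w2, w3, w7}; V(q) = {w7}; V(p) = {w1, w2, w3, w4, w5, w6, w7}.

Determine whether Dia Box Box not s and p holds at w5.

Yes

At w5: Dia Box Box not s is true, p is true, so Dia Box Box not s and p is true.
  At w5: Dia Box Box not s requires Box Box not s at some successor in {w6, w7}.
    Box Box not s holds at w6, so Dia Box Box not s is true at w5.
      At w6: no accessible worlds, so Box Box not s holds vacuously.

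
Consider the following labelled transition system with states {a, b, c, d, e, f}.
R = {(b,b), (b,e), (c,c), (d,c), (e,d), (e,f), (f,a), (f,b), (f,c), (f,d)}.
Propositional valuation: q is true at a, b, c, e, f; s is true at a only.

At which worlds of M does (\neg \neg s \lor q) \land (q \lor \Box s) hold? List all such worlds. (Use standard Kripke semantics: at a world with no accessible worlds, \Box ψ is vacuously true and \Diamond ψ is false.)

Let φ = (\neg \neg s \lor q) \land (q \lor \Box s). Evaluate φ at each world:
  a (successors ∅): φ is true.
  b (successors {b, e}): φ is true.
  c (successors {c}): φ is true.
  d (successors {c}): φ is false.
  e (successors {d, f}): φ is true.
  f (successors {a, b, c, d}): φ is true.
For instance, at b:
  At b: \neg \neg s \lor q is true, q \lor \Box s is true, so (\neg \neg s \lor q) \land (q \lor \Box s) is true.
    At b: q is true, \Box s is false, so q \lor \Box s is true.
      At b: \Box s requires s at every successor {b, e}.
        s fails at b, so \Box s is false at b.
Satisfying worlds: {a, b, c, e, f}

a, b, c, e, f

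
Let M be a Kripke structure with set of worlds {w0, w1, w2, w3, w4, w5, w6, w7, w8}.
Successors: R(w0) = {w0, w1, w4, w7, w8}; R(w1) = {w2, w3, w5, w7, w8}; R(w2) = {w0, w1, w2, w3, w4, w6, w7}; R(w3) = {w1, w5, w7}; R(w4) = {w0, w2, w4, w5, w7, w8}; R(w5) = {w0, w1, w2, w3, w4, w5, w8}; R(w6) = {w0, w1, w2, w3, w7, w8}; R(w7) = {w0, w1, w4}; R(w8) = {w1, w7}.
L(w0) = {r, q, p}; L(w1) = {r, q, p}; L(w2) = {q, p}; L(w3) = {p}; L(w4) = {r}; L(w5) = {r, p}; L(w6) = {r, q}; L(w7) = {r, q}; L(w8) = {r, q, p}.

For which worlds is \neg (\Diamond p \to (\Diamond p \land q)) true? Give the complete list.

w3, w4, w5

Let φ = \neg (\Diamond p \to (\Diamond p \land q)). Evaluate φ at each world:
  w0 (successors {w0, w1, w4, w7, w8}): φ is false.
  w1 (successors {w2, w3, w5, w7, w8}): φ is false.
  w2 (successors {w0, w1, w2, w3, w4, w6, w7}): φ is false.
  w3 (successors {w1, w5, w7}): φ is true.
  w4 (successors {w0, w2, w4, w5, w7, w8}): φ is true.
  w5 (successors {w0, w1, w2, w3, w4, w5, w8}): φ is true.
  w6 (successors {w0, w1, w2, w3, w7, w8}): φ is false.
  w7 (successors {w0, w1, w4}): φ is false.
  w8 (successors {w1, w7}): φ is false.
For instance, at w0:
  At w0: \Diamond p \to (\Diamond p \land q) is true, so \neg (\Diamond p \to (\Diamond p \land q)) is false.
    At w0: \Diamond p is true, \Diamond p \land q is true, so \Diamond p \to (\Diamond p \land q) is true.
      At w0: \Diamond p requires p at some successor in {w0, w1, w4, w7, w8}.
        p holds at w0, so \Diamond p is true at w0.
      At w0: \Diamond p is true, q is true, so \Diamond p \land q is true.
Satisfying worlds: {w3, w4, w5}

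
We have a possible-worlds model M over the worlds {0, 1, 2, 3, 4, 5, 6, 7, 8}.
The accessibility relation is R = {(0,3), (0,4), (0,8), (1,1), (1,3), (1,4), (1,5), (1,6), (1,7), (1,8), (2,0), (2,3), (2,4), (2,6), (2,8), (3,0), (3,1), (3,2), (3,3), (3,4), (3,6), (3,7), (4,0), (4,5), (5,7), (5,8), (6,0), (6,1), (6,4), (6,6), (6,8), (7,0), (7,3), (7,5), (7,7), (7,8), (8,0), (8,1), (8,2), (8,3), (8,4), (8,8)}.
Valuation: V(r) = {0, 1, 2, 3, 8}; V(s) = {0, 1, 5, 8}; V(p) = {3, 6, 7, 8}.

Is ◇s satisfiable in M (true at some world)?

Yes

Let φ = ◇s. Evaluate φ at each world:
  0 (successors {3, 4, 8}): φ is true.
  1 (successors {1, 3, 4, 5, 6, 7, 8}): φ is true.
  2 (successors {0, 3, 4, 6, 8}): φ is true.
  3 (successors {0, 1, 2, 3, 4, 6, 7}): φ is true.
  4 (successors {0, 5}): φ is true.
  5 (successors {7, 8}): φ is true.
  6 (successors {0, 1, 4, 6, 8}): φ is true.
  7 (successors {0, 3, 5, 7, 8}): φ is true.
  8 (successors {0, 1, 2, 3, 4, 8}): φ is true.
Detail at 0 (witness):
  At 0: ◇s requires s at some successor in {3, 4, 8}.
    s holds at 8, so ◇s is true at 0.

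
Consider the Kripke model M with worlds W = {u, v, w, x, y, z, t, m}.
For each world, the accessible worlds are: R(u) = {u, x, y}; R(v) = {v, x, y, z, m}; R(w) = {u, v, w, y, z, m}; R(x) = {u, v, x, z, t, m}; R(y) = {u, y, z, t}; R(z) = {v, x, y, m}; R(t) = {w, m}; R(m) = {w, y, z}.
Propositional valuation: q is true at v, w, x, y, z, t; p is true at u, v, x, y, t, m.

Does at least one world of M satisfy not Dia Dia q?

No

Let φ = not Dia Dia q. Evaluate φ at each world:
  u (successors {u, x, y}): φ is false.
  v (successors {v, x, y, z, m}): φ is false.
  w (successors {u, v, w, y, z, m}): φ is false.
  x (successors {u, v, x, z, t, m}): φ is false.
  y (successors {u, y, z, t}): φ is false.
  z (successors {v, x, y, m}): φ is false.
  t (successors {w, m}): φ is false.
  m (successors {w, y, z}): φ is false.
For instance, at v:
  At v: Dia Dia q is true, so not Dia Dia q is false.
    At v: Dia Dia q requires Dia q at some successor in {v, x, y, z, m}.
      Dia q holds at v, so Dia Dia q is true at v.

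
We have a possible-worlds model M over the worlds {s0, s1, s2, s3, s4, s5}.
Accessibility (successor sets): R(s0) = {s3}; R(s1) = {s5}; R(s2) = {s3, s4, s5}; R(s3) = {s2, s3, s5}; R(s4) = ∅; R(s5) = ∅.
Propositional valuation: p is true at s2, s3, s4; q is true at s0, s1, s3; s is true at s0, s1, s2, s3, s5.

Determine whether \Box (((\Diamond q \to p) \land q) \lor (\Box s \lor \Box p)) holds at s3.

No

At s3: \Box (((\Diamond q \to p) \land q) \lor (\Box s \lor \Box p)) requires ((\Diamond q \to p) \land q) \lor (\Box s \lor \Box p) at every successor {s2, s3, s5}.
  ((\Diamond q \to p) \land q) \lor (\Box s \lor \Box p) fails at s2, so \Box (((\Diamond q \to p) \land q) \lor (\Box s \lor \Box p)) is false at s3.
    At s2: (\Diamond q \to p) \land q is false, \Box s \lor \Box p is false, so ((\Diamond q \to p) \land q) \lor (\Box s \lor \Box p) is false.
      At s2: \Diamond q \to p is true, q is false, so (\Diamond q \to p) \land q is false.
      At s2: \Box s is false, \Box p is false, so \Box s \lor \Box p is false.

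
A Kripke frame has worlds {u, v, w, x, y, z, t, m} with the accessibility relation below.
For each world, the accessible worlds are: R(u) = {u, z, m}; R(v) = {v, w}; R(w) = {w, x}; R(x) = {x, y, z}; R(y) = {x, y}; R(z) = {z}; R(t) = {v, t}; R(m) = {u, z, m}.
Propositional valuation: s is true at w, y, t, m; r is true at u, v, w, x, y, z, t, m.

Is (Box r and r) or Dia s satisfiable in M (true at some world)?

Let φ = (Box r and r) or Dia s. Evaluate φ at each world:
  u (successors {u, z, m}): φ is true.
  v (successors {v, w}): φ is true.
  w (successors {w, x}): φ is true.
  x (successors {x, y, z}): φ is true.
  y (successors {x, y}): φ is true.
  z (successors {z}): φ is true.
  t (successors {v, t}): φ is true.
  m (successors {u, z, m}): φ is true.
Detail at u (witness):
  At u: Box r and r is true, Dia s is true, so (Box r and r) or Dia s is true.
    At u: Box r is true, r is true, so Box r and r is true.
      At u: Box r requires r at every successor {u, z, m}.
        At u: r is true.
        At z: r is true.
        At m: r is true.
      So Box r is true at u.
    At u: Dia s requires s at some successor in {u, z, m}.
      s holds at m, so Dia s is true at u.

Yes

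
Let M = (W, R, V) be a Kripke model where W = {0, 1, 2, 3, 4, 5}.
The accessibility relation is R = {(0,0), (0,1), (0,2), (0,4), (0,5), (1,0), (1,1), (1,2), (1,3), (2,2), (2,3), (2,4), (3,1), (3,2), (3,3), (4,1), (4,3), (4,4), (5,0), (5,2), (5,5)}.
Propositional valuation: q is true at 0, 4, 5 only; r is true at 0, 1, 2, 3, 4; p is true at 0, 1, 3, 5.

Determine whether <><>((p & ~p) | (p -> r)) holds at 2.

Yes

Recall that <>ψ holds at a world iff ψ holds at some accessible world.
At 2: <><>((p & ~p) | (p -> r)) requires <>((p & ~p) | (p -> r)) at some successor in {2, 3, 4}.
  <>((p & ~p) | (p -> r)) holds at 2, so <><>((p & ~p) | (p -> r)) is true at 2.
    At 2: <>((p & ~p) | (p -> r)) requires (p & ~p) | (p -> r) at some successor in {2, 3, 4}.
      (p & ~p) | (p -> r) holds at 2, so <>((p & ~p) | (p -> r)) is true at 2.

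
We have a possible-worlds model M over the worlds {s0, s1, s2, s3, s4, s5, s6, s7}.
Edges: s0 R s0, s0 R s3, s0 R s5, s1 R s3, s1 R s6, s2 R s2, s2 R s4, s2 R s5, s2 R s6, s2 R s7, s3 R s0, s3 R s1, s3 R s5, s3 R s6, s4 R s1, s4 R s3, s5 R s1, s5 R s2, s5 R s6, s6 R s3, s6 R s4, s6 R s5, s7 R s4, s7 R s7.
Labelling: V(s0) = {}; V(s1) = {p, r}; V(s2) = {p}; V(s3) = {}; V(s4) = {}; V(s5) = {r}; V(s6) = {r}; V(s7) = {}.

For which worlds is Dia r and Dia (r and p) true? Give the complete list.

s3, s4, s5

Let φ = Dia r and Dia (r and p). Evaluate φ at each world:
  s0 (successors {s0, s3, s5}): φ is false.
  s1 (successors {s3, s6}): φ is false.
  s2 (successors {s2, s4, s5, s6, s7}): φ is false.
  s3 (successors {s0, s1, s5, s6}): φ is true.
  s4 (successors {s1, s3}): φ is true.
  s5 (successors {s1, s2, s6}): φ is true.
  s6 (successors {s3, s4, s5}): φ is false.
  s7 (successors {s4, s7}): φ is false.
For instance, at s5:
  At s5: Dia r is true, Dia (r and p) is true, so Dia r and Dia (r and p) is true.
    At s5: Dia r requires r at some successor in {s1, s2, s6}.
      r holds at s1, so Dia r is true at s5.
    At s5: Dia (r and p) requires r and p at some successor in {s1, s2, s6}.
      r and p holds at s1, so Dia (r and p) is true at s5.
Satisfying worlds: {s3, s4, s5}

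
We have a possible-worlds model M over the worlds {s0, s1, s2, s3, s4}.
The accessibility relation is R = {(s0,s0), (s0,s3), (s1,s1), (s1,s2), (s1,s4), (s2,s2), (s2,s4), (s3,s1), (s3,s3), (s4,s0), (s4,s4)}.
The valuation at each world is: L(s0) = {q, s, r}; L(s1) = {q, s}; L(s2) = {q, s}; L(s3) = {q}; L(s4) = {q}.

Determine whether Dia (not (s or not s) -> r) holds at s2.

At s2: Dia (not (s or not s) -> r) requires not (s or not s) -> r at some successor in {s2, s4}.
  not (s or not s) -> r holds at s2, so Dia (not (s or not s) -> r) is true at s2.

Yes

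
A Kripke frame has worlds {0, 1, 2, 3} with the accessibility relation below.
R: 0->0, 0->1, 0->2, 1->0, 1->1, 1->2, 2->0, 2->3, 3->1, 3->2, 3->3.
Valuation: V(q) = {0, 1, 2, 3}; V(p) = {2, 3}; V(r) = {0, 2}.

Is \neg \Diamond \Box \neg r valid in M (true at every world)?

Yes

Let φ = \neg \Diamond \Box \neg r. Evaluate φ at each world:
  0 (successors {0, 1, 2}): φ is true.
  1 (successors {0, 1, 2}): φ is true.
  2 (successors {0, 3}): φ is true.
  3 (successors {1, 2, 3}): φ is true.
For instance, at 3:
  At 3: \Diamond \Box \neg r is false, so \neg \Diamond \Box \neg r is true.
    At 3: \Diamond \Box \neg r requires \Box \neg r at some successor in {1, 2, 3}.
      At 1: \Box \neg r is false.
      At 2: \Box \neg r is false.
      At 3: \Box \neg r is false.
    So \Diamond \Box \neg r is false at 3.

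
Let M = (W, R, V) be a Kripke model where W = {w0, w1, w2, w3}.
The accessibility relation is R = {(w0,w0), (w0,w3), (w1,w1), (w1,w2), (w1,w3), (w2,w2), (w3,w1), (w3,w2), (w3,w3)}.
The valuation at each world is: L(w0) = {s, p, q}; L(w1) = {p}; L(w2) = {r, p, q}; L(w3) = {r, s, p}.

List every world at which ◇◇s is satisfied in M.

w0, w1, w3

Let φ = ◇◇s. Evaluate φ at each world:
  w0 (successors {w0, w3}): φ is true.
  w1 (successors {w1, w2, w3}): φ is true.
  w2 (successors {w2}): φ is false.
  w3 (successors {w1, w2, w3}): φ is true.
For instance, at w2:
  At w2: ◇◇s requires ◇s at some successor in {w2}.
    At w2: ◇s is false.
  So ◇◇s is false at w2.
Satisfying worlds: {w0, w1, w3}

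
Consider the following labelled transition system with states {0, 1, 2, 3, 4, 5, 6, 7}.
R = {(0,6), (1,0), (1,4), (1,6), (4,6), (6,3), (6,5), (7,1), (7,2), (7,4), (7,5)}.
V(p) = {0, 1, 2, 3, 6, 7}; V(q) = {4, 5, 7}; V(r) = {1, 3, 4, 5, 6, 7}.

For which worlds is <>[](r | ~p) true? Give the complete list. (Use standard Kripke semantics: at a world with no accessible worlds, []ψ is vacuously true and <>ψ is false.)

0, 1, 4, 6, 7

Let φ = <>[](r | ~p). Evaluate φ at each world:
  0 (successors {6}): φ is true.
  1 (successors {0, 4, 6}): φ is true.
  2 (successors ∅): φ is false.
  3 (successors ∅): φ is false.
  4 (successors {6}): φ is true.
  5 (successors ∅): φ is false.
  6 (successors {3, 5}): φ is true.
  7 (successors {1, 2, 4, 5}): φ is true.
For instance, at 6:
  At 6: <>[](r | ~p) requires [](r | ~p) at some successor in {3, 5}.
    [](r | ~p) holds at 3, so <>[](r | ~p) is true at 6.
      At 3: no accessible worlds, so [](r | ~p) holds vacuously.
Satisfying worlds: {0, 1, 4, 6, 7}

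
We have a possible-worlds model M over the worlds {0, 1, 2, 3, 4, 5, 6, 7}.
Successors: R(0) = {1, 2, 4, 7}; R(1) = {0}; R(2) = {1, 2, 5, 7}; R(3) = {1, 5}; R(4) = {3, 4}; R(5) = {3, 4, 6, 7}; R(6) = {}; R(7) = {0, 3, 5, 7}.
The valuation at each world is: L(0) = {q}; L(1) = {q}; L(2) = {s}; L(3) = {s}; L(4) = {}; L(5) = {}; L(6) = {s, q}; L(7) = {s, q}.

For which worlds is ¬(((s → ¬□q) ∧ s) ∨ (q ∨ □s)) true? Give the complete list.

Let φ = ¬(((s → ¬□q) ∧ s) ∨ (q ∨ □s)). Evaluate φ at each world:
  0 (successors {1, 2, 4, 7}): φ is false.
  1 (successors {0}): φ is false.
  2 (successors {1, 2, 5, 7}): φ is false.
  3 (successors {1, 5}): φ is false.
  4 (successors {3, 4}): φ is true.
  5 (successors {3, 4, 6, 7}): φ is true.
  6 (successors ∅): φ is false.
  7 (successors {0, 3, 5, 7}): φ is false.
For instance, at 2:
  At 2: ((s → ¬□q) ∧ s) ∨ (q ∨ □s) is true, so ¬(((s → ¬□q) ∧ s) ∨ (q ∨ □s)) is false.
    At 2: (s → ¬□q) ∧ s is true, q ∨ □s is false, so ((s → ¬□q) ∧ s) ∨ (q ∨ □s) is true.
      At 2: s → ¬□q is true, s is true, so (s → ¬□q) ∧ s is true.
      At 2: q is false, □s is false, so q ∨ □s is false.
Satisfying worlds: {4, 5}

4, 5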